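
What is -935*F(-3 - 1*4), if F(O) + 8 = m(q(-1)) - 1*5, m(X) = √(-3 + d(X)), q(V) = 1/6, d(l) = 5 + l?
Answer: 12155 - 935*√78/6 ≈ 10779.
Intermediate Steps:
q(V) = ⅙
m(X) = √(2 + X) (m(X) = √(-3 + (5 + X)) = √(2 + X))
F(O) = -13 + √78/6 (F(O) = -8 + (√(2 + ⅙) - 1*5) = -8 + (√(13/6) - 5) = -8 + (√78/6 - 5) = -8 + (-5 + √78/6) = -13 + √78/6)
-935*F(-3 - 1*4) = -935*(-13 + √78/6) = 12155 - 935*√78/6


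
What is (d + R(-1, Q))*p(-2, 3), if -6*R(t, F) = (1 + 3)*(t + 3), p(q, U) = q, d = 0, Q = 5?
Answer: 8/3 ≈ 2.6667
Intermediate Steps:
R(t, F) = -2 - 2*t/3 (R(t, F) = -(1 + 3)*(t + 3)/6 = -2*(3 + t)/3 = -(12 + 4*t)/6 = -2 - 2*t/3)
(d + R(-1, Q))*p(-2, 3) = (0 + (-2 - ⅔*(-1)))*(-2) = (0 + (-2 + ⅔))*(-2) = (0 - 4/3)*(-2) = -4/3*(-2) = 8/3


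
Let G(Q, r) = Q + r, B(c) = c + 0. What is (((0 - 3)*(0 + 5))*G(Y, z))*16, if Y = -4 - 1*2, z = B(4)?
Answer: 480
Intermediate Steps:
B(c) = c
z = 4
Y = -6 (Y = -4 - 2 = -6)
(((0 - 3)*(0 + 5))*G(Y, z))*16 = (((0 - 3)*(0 + 5))*(-6 + 4))*16 = (-3*5*(-2))*16 = -15*(-2)*16 = 30*16 = 480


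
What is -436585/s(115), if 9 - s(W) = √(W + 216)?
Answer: 785853/50 + 87317*√331/50 ≈ 47489.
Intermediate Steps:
s(W) = 9 - √(216 + W) (s(W) = 9 - √(W + 216) = 9 - √(216 + W))
-436585/s(115) = -436585/(9 - √(216 + 115)) = -436585/(9 - √331)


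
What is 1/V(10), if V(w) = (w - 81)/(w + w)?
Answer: -20/71 ≈ -0.28169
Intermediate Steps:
V(w) = (-81 + w)/(2*w) (V(w) = (-81 + w)/((2*w)) = (-81 + w)*(1/(2*w)) = (-81 + w)/(2*w))
1/V(10) = 1/((1/2)*(-81 + 10)/10) = 1/((1/2)*(1/10)*(-71)) = 1/(-71/20) = -20/71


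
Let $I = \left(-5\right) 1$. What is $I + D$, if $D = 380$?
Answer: $375$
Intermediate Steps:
$I = -5$
$I + D = -5 + 380 = 375$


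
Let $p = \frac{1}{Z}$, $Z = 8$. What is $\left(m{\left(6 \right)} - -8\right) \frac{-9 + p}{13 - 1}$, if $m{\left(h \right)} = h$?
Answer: $- \frac{497}{48} \approx -10.354$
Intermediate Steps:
$p = \frac{1}{8} \approx 0.125$
$\left(m{\left(6 \right)} - -8\right) \frac{-9 + p}{13 - 1} = \left(6 - -8\right) \frac{-9 + \frac{1}{8}}{13 - 1} = \left(6 + 8\right) \left(- \frac{71}{8 \cdot 12}\right) = 14 \left(\left(- \frac{71}{8}\right) \frac{1}{12}\right) = 14 \left(- \frac{71}{96}\right) = - \frac{497}{48}$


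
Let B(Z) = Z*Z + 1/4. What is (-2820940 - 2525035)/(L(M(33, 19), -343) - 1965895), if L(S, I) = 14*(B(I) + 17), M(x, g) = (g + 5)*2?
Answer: 2138390/127427 ≈ 16.781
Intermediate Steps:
M(x, g) = 10 + 2*g (M(x, g) = (5 + g)*2 = 10 + 2*g)
B(Z) = ¼ + Z² (B(Z) = Z² + ¼ = ¼ + Z²)
L(S, I) = 483/2 + 14*I² (L(S, I) = 14*((¼ + I²) + 17) = 14*(69/4 + I²) = 483/2 + 14*I²)
(-2820940 - 2525035)/(L(M(33, 19), -343) - 1965895) = (-2820940 - 2525035)/((483/2 + 14*(-343)²) - 1965895) = -5345975/((483/2 + 14*117649) - 1965895) = -5345975/((483/2 + 1647086) - 1965895) = -5345975/(3294655/2 - 1965895) = -5345975/(-637135/2) = -5345975*(-2/637135) = 2138390/127427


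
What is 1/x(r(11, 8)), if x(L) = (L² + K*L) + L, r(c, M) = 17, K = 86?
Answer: 1/1768 ≈ 0.00056561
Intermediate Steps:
x(L) = L² + 87*L (x(L) = (L² + 86*L) + L = L² + 87*L)
1/x(r(11, 8)) = 1/(17*(87 + 17)) = 1/(17*104) = 1/1768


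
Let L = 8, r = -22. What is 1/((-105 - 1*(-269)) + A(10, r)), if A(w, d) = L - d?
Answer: 1/194 ≈ 0.0051546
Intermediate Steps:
A(w, d) = 8 - d
1/((-105 - 1*(-269)) + A(10, r)) = 1/((-105 - 1*(-269)) + (8 - 1*(-22))) = 1/((-105 + 269) + (8 + 22)) = 1/(164 + 30) = 1/194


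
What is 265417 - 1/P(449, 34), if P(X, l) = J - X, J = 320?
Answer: 34238794/129 ≈ 2.6542e+5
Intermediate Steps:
P(X, l) = 320 - X
265417 - 1/P(449, 34) = 265417 - 1/(320 - 1*449) = 265417 - 1/(320 - 449) = 265417 - 1/(-129) = 265417 - 1*(-1/129) = 265417 + 1/129 = 34238794/129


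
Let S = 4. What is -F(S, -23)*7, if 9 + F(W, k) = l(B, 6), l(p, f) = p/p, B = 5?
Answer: 56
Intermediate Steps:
l(p, f) = 1
F(W, k) = -8 (F(W, k) = -9 + 1 = -8)
-F(S, -23)*7 = -(-8)*7 = -1*(-56) = 56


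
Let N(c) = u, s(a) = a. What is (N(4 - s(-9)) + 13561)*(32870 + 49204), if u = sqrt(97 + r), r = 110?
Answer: 1113005514 + 246222*sqrt(23) ≈ 1.1142e+9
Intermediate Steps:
u = 3*sqrt(23) (u = sqrt(97 + 110) = sqrt(207) = 3*sqrt(23) ≈ 14.387)
N(c) = 3*sqrt(23)
(N(4 - s(-9)) + 13561)*(32870 + 49204) = (3*sqrt(23) + 13561)*(32870 + 49204) = (13561 + 3*sqrt(23))*82074 = 1113005514 + 246222*sqrt(23)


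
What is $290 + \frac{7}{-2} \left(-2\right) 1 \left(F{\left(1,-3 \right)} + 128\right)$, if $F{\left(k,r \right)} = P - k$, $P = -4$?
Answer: $1151$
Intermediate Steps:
$F{\left(k,r \right)} = -4 - k$
$290 + \frac{7}{-2} \left(-2\right) 1 \left(F{\left(1,-3 \right)} + 128\right) = 290 + \frac{7}{-2} \left(-2\right) 1 \left(\left(-4 - 1\right) + 128\right) = 290 + 7 \left(- \frac{1}{2}\right) \left(-2\right) 1 \left(\left(-4 - 1\right) + 128\right) = 290 + \left(- \frac{7}{2}\right) \left(-2\right) 1 \left(-5 + 128\right) = 290 + 7 \cdot 1 \cdot 123 = 290 + 7 \cdot 123 = 290 + 861 = 1151$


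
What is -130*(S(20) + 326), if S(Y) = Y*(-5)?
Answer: -29380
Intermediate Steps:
S(Y) = -5*Y
-130*(S(20) + 326) = -130*(-5*20 + 326) = -130*(-100 + 326) = -130*226 = -29380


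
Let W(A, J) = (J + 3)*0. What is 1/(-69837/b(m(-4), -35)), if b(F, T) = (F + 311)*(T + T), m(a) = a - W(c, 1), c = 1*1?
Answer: 21490/69837 ≈ 0.30772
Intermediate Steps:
c = 1
W(A, J) = 0 (W(A, J) = (3 + J)*0 = 0)
m(a) = a (m(a) = a - 1*0 = a + 0 = a)
b(F, T) = 2*T*(311 + F) (b(F, T) = (311 + F)*(2*T) = 2*T*(311 + F))
1/(-69837/b(m(-4), -35)) = 1/(-69837*(-1/(70*(311 - 4)))) = 1/(-69837/(2*(-35)*307)) = 1/(-69837/(-21490)) = 1/(-69837*(-1/21490)) = 1/(69837/21490) = 21490/69837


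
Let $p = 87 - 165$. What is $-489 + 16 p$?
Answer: $-1737$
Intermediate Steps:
$p = -78$ ($p = 87 - 165 = -78$)
$-489 + 16 p = -489 + 16 \left(-78\right) = -489 - 1248 = -1737$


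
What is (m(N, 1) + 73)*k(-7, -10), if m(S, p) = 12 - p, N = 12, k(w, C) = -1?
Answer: -84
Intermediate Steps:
(m(N, 1) + 73)*k(-7, -10) = ((12 - 1*1) + 73)*(-1) = ((12 - 1) + 73)*(-1) = (11 + 73)*(-1) = 84*(-1) = -84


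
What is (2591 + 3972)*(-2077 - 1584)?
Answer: -24027143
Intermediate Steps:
(2591 + 3972)*(-2077 - 1584) = 6563*(-3661) = -24027143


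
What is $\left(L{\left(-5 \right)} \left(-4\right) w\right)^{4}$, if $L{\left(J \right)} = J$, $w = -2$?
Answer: $2560000$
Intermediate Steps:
$\left(L{\left(-5 \right)} \left(-4\right) w\right)^{4} = \left(\left(-5\right) \left(-4\right) \left(-2\right)\right)^{4} = \left(20 \left(-2\right)\right)^{4} = \left(-40\right)^{4} = 2560000$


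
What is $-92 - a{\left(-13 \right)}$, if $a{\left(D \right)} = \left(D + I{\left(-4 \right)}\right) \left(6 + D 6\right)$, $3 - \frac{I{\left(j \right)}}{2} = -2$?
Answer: $-308$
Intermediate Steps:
$I{\left(j \right)} = 10$ ($I{\left(j \right)} = 6 - -4 = 6 + 4 = 10$)
$a{\left(D \right)} = \left(6 + 6 D\right) \left(10 + D\right)$ ($a{\left(D \right)} = \left(D + 10\right) \left(6 + D 6\right) = \left(10 + D\right) \left(6 + 6 D\right) = \left(6 + 6 D\right) \left(10 + D\right)$)
$-92 - a{\left(-13 \right)} = -92 - \left(60 + 6 \left(-13\right)^{2} + 66 \left(-13\right)\right) = -92 - \left(60 + 6 \cdot 169 - 858\right) = -92 - \left(60 + 1014 - 858\right) = -92 - 216 = -308$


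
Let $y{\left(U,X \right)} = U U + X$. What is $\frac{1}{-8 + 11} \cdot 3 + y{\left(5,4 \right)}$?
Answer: $30$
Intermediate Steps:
$y{\left(U,X \right)} = X + U^{2}$ ($y{\left(U,X \right)} = U^{2} + X = X + U^{2}$)
$\frac{1}{-8 + 11} \cdot 3 + y{\left(5,4 \right)} = \frac{1}{-8 + 11} \cdot 3 + \left(4 + 5^{2}\right) = \frac{1}{3} \cdot 3 + \left(4 + 25\right) = \frac{1}{3} \cdot 3 + 29 = 1 + 29 = 30$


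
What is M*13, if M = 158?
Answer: 2054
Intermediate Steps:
M*13 = 158*13 = 2054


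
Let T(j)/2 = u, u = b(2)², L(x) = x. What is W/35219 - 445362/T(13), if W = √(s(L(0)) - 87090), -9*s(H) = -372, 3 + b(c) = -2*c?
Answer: -222681/49 + I*√783438/105657 ≈ -4544.5 + 0.0083773*I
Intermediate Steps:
b(c) = -3 - 2*c
u = 49 (u = (-3 - 2*2)² = (-3 - 4)² = (-7)² = 49)
s(H) = 124/3 (s(H) = -⅑*(-372) = 124/3)
T(j) = 98 (T(j) = 2*49 = 98)
W = I*√783438/3 (W = √(124/3 - 87090) = √(-261146/3) = I*√783438/3 ≈ 295.04*I)
W/35219 - 445362/T(13) = (I*√783438/3)/35219 - 445362/98 = (I*√783438/3)*(1/35219) - 445362*1/98 = I*√783438/105657 - 222681/49 = -222681/49 + I*√783438/105657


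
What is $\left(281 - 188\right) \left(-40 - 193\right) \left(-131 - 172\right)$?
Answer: $6565707$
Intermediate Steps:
$\left(281 - 188\right) \left(-40 - 193\right) \left(-131 - 172\right) = \left(281 - 188\right) \left(\left(-233\right) \left(-303\right)\right) = \left(281 - 188\right) 70599 = 93 \cdot 70599 = 6565707$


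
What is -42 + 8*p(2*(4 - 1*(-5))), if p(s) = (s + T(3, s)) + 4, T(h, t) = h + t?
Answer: 302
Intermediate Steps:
p(s) = 7 + 2*s (p(s) = (s + (3 + s)) + 4 = (3 + 2*s) + 4 = 7 + 2*s)
-42 + 8*p(2*(4 - 1*(-5))) = -42 + 8*(7 + 2*(2*(4 - 1*(-5)))) = -42 + 8*(7 + 2*(2*(4 + 5))) = -42 + 8*(7 + 2*(2*9)) = -42 + 8*(7 + 2*18) = -42 + 8*(7 + 36) = -42 + 8*43 = -42 + 344 = 302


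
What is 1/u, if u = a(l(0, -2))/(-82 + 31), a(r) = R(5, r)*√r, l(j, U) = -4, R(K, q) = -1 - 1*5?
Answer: -17*I/4 ≈ -4.25*I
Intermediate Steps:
R(K, q) = -6 (R(K, q) = -1 - 5 = -6)
a(r) = -6*√r
u = 4*I/17 (u = (-12*I)/(-82 + 31) = (-12*I)/(-51) = -(-4)*I/17 = 4*I/17 ≈ 0.23529*I)
1/u = 1/(4*I/17) = -17*I/4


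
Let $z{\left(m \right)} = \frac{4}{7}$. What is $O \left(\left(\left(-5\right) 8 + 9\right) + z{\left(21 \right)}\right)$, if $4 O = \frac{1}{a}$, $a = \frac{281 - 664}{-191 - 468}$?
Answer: $- \frac{140367}{10724} \approx -13.089$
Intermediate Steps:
$z{\left(m \right)} = \frac{4}{7}$ ($z{\left(m \right)} = 4 \cdot \frac{1}{7} = \frac{4}{7}$)
$a = \frac{383}{659}$ ($a = - \frac{383}{-659} = \left(-383\right) \left(- \frac{1}{659}\right) = \frac{383}{659} \approx 0.58118$)
$O = \frac{659}{1532}$ ($O = \frac{1}{4 \cdot \frac{383}{659}} = \frac{1}{4} \cdot \frac{659}{383} = \frac{659}{1532} \approx 0.43016$)
$O \left(\left(\left(-5\right) 8 + 9\right) + z{\left(21 \right)}\right) = \frac{659 \left(\left(\left(-5\right) 8 + 9\right) + \frac{4}{7}\right)}{1532} = \frac{659 \left(\left(-40 + 9\right) + \frac{4}{7}\right)}{1532} = \frac{659 \left(-31 + \frac{4}{7}\right)}{1532} = \frac{659}{1532} \left(- \frac{213}{7}\right) = - \frac{140367}{10724}$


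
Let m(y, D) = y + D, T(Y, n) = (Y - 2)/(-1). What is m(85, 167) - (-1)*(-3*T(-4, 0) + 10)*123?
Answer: -732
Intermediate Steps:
T(Y, n) = 2 - Y (T(Y, n) = (-2 + Y)*(-1) = 2 - Y)
m(y, D) = D + y
m(85, 167) - (-1)*(-3*T(-4, 0) + 10)*123 = (167 + 85) - (-1)*(-3*(2 - 1*(-4)) + 10)*123 = 252 - (-1)*(-3*(2 + 4) + 10)*123 = 252 - (-1)*(-3*6 + 10)*123 = 252 - (-1)*(-18 + 10)*123 = 252 - (-1)*(-8*123) = 252 - (-1)*(-984) = 252 - 1*984 = 252 - 984 = -732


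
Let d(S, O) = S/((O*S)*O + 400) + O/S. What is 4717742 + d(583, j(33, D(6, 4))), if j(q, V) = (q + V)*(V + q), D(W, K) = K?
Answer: 3005235897218743054/637006941329 ≈ 4.7177e+6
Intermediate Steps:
j(q, V) = (V + q)² (j(q, V) = (V + q)*(V + q) = (V + q)²)
d(S, O) = O/S + S/(400 + S*O²) (d(S, O) = S/(S*O² + 400) + O/S = S/(400 + S*O²) + O/S = O/S + S/(400 + S*O²))
4717742 + d(583, j(33, D(6, 4))) = 4717742 + (583² + 400*(4 + 33)² + 583*((4 + 33)²)³)/(583*(400 + 583*((4 + 33)²)²)) = 4717742 + (339889 + 400*37² + 583*(37²)³)/(583*(400 + 583*(37²)²)) = 4717742 + (339889 + 400*1369 + 583*1369³)/(583*(400 + 583*1369²)) = 4717742 + (339889 + 547600 + 583*2565726409)/(583*(400 + 583*1874161)) = 4717742 + (339889 + 547600 + 1495818496447)/(583*(400 + 1092635863)) = 4717742 + (1/583)*1495819383936/1092636263 = 4717742 + (1/583)*(1/1092636263)*1495819383936 = 4717742 + 1495819383936/637006941329 = 3005235897218743054/637006941329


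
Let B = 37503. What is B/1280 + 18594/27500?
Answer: 52756641/1760000 ≈ 29.975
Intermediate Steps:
B/1280 + 18594/27500 = 37503/1280 + 18594/27500 = 37503*(1/1280) + 18594*(1/27500) = 37503/1280 + 9297/13750 = 52756641/1760000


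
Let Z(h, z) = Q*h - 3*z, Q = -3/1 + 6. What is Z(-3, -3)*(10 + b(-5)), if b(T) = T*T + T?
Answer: 0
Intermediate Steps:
Q = 3 (Q = -3*1 + 6 = -3 + 6 = 3)
Z(h, z) = -3*z + 3*h (Z(h, z) = 3*h - 3*z = -3*z + 3*h)
b(T) = T + T² (b(T) = T² + T = T + T²)
Z(-3, -3)*(10 + b(-5)) = (-3*(-3) + 3*(-3))*(10 - 5*(1 - 5)) = (9 - 9)*(10 - 5*(-4)) = 0*(10 + 20) = 0*30 = 0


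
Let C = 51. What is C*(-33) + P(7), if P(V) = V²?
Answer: -1634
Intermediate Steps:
C*(-33) + P(7) = 51*(-33) + 7² = -1683 + 49 = -1634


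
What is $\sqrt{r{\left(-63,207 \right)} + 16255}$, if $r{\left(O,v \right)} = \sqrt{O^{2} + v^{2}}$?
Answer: $\sqrt{16255 + 153 \sqrt{2}} \approx 128.34$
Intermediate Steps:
$\sqrt{r{\left(-63,207 \right)} + 16255} = \sqrt{\sqrt{\left(-63\right)^{2} + 207^{2}} + 16255} = \sqrt{\sqrt{3969 + 42849} + 16255} = \sqrt{\sqrt{46818} + 16255} = \sqrt{153 \sqrt{2} + 16255} = \sqrt{16255 + 153 \sqrt{2}}$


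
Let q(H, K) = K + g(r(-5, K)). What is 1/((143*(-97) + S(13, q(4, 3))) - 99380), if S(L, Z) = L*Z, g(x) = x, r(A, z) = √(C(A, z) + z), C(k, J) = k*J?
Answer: -28303/3204239743 - 13*I*√3/6408479486 ≈ -8.833e-6 - 3.5136e-9*I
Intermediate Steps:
C(k, J) = J*k
r(A, z) = √(z + A*z) (r(A, z) = √(z*A + z) = √(A*z + z) = √(z + A*z))
q(H, K) = K + 2*√(-K) (q(H, K) = K + √(K*(1 - 5)) = K + √(K*(-4)) = K + √(-4*K) = K + 2*√(-K))
1/((143*(-97) + S(13, q(4, 3))) - 99380) = 1/((143*(-97) + 13*(3 + 2*√(-1*3))) - 99380) = 1/((-13871 + 13*(3 + 2*√(-3))) - 99380) = 1/((-13871 + 13*(3 + 2*(I*√3))) - 99380) = 1/((-13871 + 13*(3 + 2*I*√3)) - 99380) = 1/((-13871 + (39 + 26*I*√3)) - 99380) = 1/((-13832 + 26*I*√3) - 99380) = 1/(-113212 + 26*I*√3)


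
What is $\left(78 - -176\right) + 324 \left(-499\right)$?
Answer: $-161422$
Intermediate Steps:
$\left(78 - -176\right) + 324 \left(-499\right) = \left(78 + 176\right) - 161676 = 254 - 161676 = -161422$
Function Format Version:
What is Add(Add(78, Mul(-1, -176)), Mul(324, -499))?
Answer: -161422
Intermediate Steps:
Add(Add(78, Mul(-1, -176)), Mul(324, -499)) = Add(Add(78, 176), -161676) = Add(254, -161676) = -161422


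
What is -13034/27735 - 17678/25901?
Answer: -827892964/718364235 ≈ -1.1525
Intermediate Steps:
-13034/27735 - 17678/25901 = -827892964/718364235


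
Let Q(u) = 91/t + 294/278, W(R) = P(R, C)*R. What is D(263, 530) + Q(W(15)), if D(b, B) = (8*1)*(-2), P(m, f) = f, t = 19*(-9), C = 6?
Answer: -367816/23769 ≈ -15.475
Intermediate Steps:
t = -171
D(b, B) = -16 (D(b, B) = 8*(-2) = -16)
W(R) = 6*R
Q(u) = 12488/23769 (Q(u) = 91/(-171) + 294/278 = 91*(-1/171) + 294*(1/278) = -91/171 + 147/139 = 12488/23769)
D(263, 530) + Q(W(15)) = -16 + 12488/23769 = -367816/23769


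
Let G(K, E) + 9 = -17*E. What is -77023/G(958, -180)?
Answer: -77023/3051 ≈ -25.245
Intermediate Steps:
G(K, E) = -9 - 17*E
-77023/G(958, -180) = -77023/(-9 - 17*(-180)) = -77023/(-9 + 3060) = -77023/3051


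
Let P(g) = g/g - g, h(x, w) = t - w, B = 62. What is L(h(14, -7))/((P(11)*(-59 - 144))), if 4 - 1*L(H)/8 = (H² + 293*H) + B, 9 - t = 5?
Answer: -1944/145 ≈ -13.407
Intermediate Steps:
t = 4 (t = 9 - 1*5 = 9 - 5 = 4)
h(x, w) = 4 - w
L(H) = -464 - 2344*H - 8*H² (L(H) = 32 - 8*((H² + 293*H) + 62) = 32 - 8*(62 + H² + 293*H) = 32 + (-496 - 2344*H - 8*H²) = -464 - 2344*H - 8*H²)
P(g) = 1 - g
L(h(14, -7))/((P(11)*(-59 - 144))) = (-464 - 2344*(4 - 1*(-7)) - 8*(4 - 1*(-7))²)/(((1 - 1*11)*(-59 - 144))) = (-464 - 2344*(4 + 7) - 8*(4 + 7)²)/(((1 - 11)*(-203))) = (-464 - 2344*11 - 8*11²)/((-10*(-203))) = (-464 - 25784 - 8*121)/2030 = (-464 - 25784 - 968)*(1/2030) = -27216*1/2030 = -1944/145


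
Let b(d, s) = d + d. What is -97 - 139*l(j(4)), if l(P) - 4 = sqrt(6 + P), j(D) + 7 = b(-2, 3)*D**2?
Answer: -653 - 139*I*sqrt(65) ≈ -653.0 - 1120.7*I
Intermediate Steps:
b(d, s) = 2*d
j(D) = -7 - 4*D**2 (j(D) = -7 + (2*(-2))*D**2 = -7 - 4*D**2)
l(P) = 4 + sqrt(6 + P)
-97 - 139*l(j(4)) = -97 - 139*(4 + sqrt(6 + (-7 - 4*4**2))) = -97 - 139*(4 + sqrt(6 + (-7 - 4*16))) = -97 - 139*(4 + sqrt(6 + (-7 - 64))) = -97 - 139*(4 + sqrt(6 - 71)) = -97 - 139*(4 + sqrt(-65)) = -97 - 139*(4 + I*sqrt(65)) = -97 + (-556 - 139*I*sqrt(65)) = -653 - 139*I*sqrt(65)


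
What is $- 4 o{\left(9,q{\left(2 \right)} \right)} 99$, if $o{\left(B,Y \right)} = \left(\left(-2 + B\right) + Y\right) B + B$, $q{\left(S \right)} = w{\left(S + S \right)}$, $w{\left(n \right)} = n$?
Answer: $-42768$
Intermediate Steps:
$q{\left(S \right)} = 2 S$ ($q{\left(S \right)} = S + S = 2 S$)
$o{\left(B,Y \right)} = B + B \left(-2 + B + Y\right)$ ($o{\left(B,Y \right)} = \left(-2 + B + Y\right) B + B = B \left(-2 + B + Y\right) + B = B + B \left(-2 + B + Y\right)$)
$- 4 o{\left(9,q{\left(2 \right)} \right)} 99 = - 4 \cdot 9 \left(-1 + 9 + 2 \cdot 2\right) 99 = - 4 \cdot 9 \left(-1 + 9 + 4\right) 99 = - 4 \cdot 9 \cdot 12 \cdot 99 = \left(-4\right) 108 \cdot 99 = \left(-432\right) 99 = -42768$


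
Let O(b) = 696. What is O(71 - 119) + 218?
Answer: 914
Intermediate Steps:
O(71 - 119) + 218 = 696 + 218 = 914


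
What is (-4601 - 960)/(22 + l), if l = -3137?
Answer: 5561/3115 ≈ 1.7852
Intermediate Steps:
(-4601 - 960)/(22 + l) = (-4601 - 960)/(22 - 3137) = -5561/(-3115) = -5561*(-1/3115) = 5561/3115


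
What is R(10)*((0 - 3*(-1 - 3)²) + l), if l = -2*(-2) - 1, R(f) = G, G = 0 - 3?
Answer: 135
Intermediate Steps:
G = -3
R(f) = -3
l = 3 (l = 4 - 1 = 3)
R(10)*((0 - 3*(-1 - 3)²) + l) = -3*((0 - 3*(-1 - 3)²) + 3) = -3*((0 - 3*(-4)²) + 3) = -3*((0 - 3*16) + 3) = -3*((0 - 48) + 3) = -3*(-48 + 3) = -3*(-45) = 135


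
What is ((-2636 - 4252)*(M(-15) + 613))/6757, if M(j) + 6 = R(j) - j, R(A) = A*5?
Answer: -3767736/6757 ≈ -557.60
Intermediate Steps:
R(A) = 5*A
M(j) = -6 + 4*j (M(j) = -6 + (5*j - j) = -6 + 4*j)
((-2636 - 4252)*(M(-15) + 613))/6757 = ((-2636 - 4252)*((-6 + 4*(-15)) + 613))/6757 = -6888*((-6 - 60) + 613)*(1/6757) = -6888*(-66 + 613)*(1/6757) = -6888*547*(1/6757) = -3767736*1/6757 = -3767736/6757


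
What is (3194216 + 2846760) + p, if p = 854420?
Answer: 6895396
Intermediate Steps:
(3194216 + 2846760) + p = (3194216 + 2846760) + 854420 = 6040976 + 854420 = 6895396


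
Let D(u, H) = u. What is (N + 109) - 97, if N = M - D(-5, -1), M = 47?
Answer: 64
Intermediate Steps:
N = 52 (N = 47 - 1*(-5) = 47 + 5 = 52)
(N + 109) - 97 = (52 + 109) - 97 = 161 - 97 = 64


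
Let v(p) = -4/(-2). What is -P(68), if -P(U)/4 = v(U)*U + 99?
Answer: 940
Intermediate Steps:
v(p) = 2 (v(p) = -4*(-1/2) = 2)
P(U) = -396 - 8*U (P(U) = -4*(2*U + 99) = -4*(99 + 2*U) = -396 - 8*U)
-P(68) = -(-396 - 8*68) = -(-396 - 544) = -1*(-940) = 940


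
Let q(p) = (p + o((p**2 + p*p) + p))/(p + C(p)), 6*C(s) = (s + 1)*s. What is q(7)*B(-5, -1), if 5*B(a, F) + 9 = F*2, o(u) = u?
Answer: -528/35 ≈ -15.086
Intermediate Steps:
C(s) = s*(1 + s)/6 (C(s) = ((s + 1)*s)/6 = ((1 + s)*s)/6 = (s*(1 + s))/6 = s*(1 + s)/6)
B(a, F) = -9/5 + 2*F/5 (B(a, F) = -9/5 + (F*2)/5 = -9/5 + (2*F)/5 = -9/5 + 2*F/5)
q(p) = (2*p + 2*p**2)/(p + p*(1 + p)/6) (q(p) = (p + ((p**2 + p*p) + p))/(p + p*(1 + p)/6) = (p + ((p**2 + p**2) + p))/(p + p*(1 + p)/6) = (p + (2*p**2 + p))/(p + p*(1 + p)/6) = (p + (p + 2*p**2))/(p + p*(1 + p)/6) = (2*p + 2*p**2)/(p + p*(1 + p)/6))
q(7)*B(-5, -1) = (12*(1 + 7)/(7 + 7))*(-9/5 + (2/5)*(-1)) = (12*8/14)*(-9/5 - 2/5) = (12*(1/14)*8)*(-11/5) = (48/7)*(-11/5) = -528/35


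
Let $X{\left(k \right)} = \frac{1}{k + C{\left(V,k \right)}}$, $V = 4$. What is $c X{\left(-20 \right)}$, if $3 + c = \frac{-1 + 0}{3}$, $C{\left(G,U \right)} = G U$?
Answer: $\frac{1}{30} \approx 0.033333$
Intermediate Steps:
$X{\left(k \right)} = \frac{1}{5 k}$ ($X{\left(k \right)} = \frac{1}{k + 4 k} = \frac{1}{5 k}$)
$c = - \frac{10}{3}$ ($c = -3 + \frac{-1 + 0}{3} = -3 - \frac{1}{3} = - \frac{10}{3} \approx -3.3333$)
$c X{\left(-20 \right)} = - \frac{10 \frac{1}{5 \left(-20\right)}}{3} = - \frac{10 \cdot \frac{1}{5} \left(- \frac{1}{20}\right)}{3} = \left(- \frac{10}{3}\right) \left(- \frac{1}{100}\right) = \frac{1}{30}$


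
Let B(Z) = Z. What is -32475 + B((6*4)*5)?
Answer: -32355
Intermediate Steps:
-32475 + B((6*4)*5) = -32475 + (6*4)*5 = -32475 + 24*5 = -32475 + 120 = -32355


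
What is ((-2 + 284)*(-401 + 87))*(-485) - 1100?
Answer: 42944680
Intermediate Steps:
((-2 + 284)*(-401 + 87))*(-485) - 1100 = (282*(-314))*(-485) - 1100 = -88548*(-485) - 1100 = 42945780 - 1100 = 42944680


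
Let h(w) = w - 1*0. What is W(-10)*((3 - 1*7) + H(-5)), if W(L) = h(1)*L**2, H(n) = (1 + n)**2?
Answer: 1200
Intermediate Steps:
h(w) = w (h(w) = w + 0 = w)
W(L) = L**2 (W(L) = 1*L**2 = L**2)
W(-10)*((3 - 1*7) + H(-5)) = (-10)**2*((3 - 1*7) + (1 - 5)**2) = 100*((3 - 7) + (-4)**2) = 100*(-4 + 16) = 100*12 = 1200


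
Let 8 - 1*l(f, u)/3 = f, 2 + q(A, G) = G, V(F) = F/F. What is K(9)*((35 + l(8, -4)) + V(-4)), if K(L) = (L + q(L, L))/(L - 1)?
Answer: 72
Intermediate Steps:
V(F) = 1
q(A, G) = -2 + G
l(f, u) = 24 - 3*f
K(L) = (-2 + 2*L)/(-1 + L) (K(L) = (L + (-2 + L))/(L - 1) = (-2 + 2*L)/(-1 + L))
K(9)*((35 + l(8, -4)) + V(-4)) = 2*((35 + (24 - 3*8)) + 1) = 2*((35 + (24 - 24)) + 1) = 2*((35 + 0) + 1) = 2*(35 + 1) = 2*36 = 72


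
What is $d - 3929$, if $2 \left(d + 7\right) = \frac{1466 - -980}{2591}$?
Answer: $- \frac{10196953}{2591} \approx -3935.5$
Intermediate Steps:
$d = - \frac{16914}{2591}$ ($d = -7 + \frac{\left(1466 - -980\right) \frac{1}{2591}}{2} = -7 + \frac{\left(1466 + 980\right) \frac{1}{2591}}{2} = -7 + \frac{2446 \cdot \frac{1}{2591}}{2} = -7 + \frac{1}{2} \cdot \frac{2446}{2591} = -7 + \frac{1223}{2591} = - \frac{16914}{2591} \approx -6.528$)
$d - 3929 = - \frac{16914}{2591} - 3929 = - \frac{10196953}{2591}$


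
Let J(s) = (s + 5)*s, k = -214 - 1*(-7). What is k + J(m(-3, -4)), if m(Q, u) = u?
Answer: -211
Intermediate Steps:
k = -207 (k = -214 + 7 = -207)
J(s) = s*(5 + s) (J(s) = (5 + s)*s = s*(5 + s))
k + J(m(-3, -4)) = -207 - 4*(5 - 4) = -207 - 4*1 = -207 - 4 = -211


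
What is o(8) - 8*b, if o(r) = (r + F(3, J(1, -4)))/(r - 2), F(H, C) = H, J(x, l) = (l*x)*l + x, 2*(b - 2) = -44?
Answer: 971/6 ≈ 161.83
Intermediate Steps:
b = -20 (b = 2 + (½)*(-44) = 2 - 22 = -20)
J(x, l) = x + x*l² (J(x, l) = x*l² + x = x + x*l²)
o(r) = (3 + r)/(-2 + r) (o(r) = (r + 3)/(r - 2) = (3 + r)/(-2 + r))
o(8) - 8*b = (3 + 8)/(-2 + 8) - 8*(-20) = 11/6 + 160 = 971/6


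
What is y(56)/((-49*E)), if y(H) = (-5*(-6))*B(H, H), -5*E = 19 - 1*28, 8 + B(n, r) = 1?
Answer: 50/21 ≈ 2.3810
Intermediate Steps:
B(n, r) = -7 (B(n, r) = -8 + 1 = -7)
E = 9/5 (E = -(19 - 1*28)/5 = -(19 - 28)/5 = -⅕*(-9) = 9/5 ≈ 1.8000)
y(H) = -210 (y(H) = -5*(-6)*(-7) = 30*(-7) = -210)
y(56)/((-49*E)) = -210/((-49*9/5)) = -210/(-441/5) = -210*(-5/441) = 50/21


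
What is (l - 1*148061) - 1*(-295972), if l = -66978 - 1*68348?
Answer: 12585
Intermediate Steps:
l = -135326 (l = -66978 - 68348 = -135326)
(l - 1*148061) - 1*(-295972) = (-135326 - 1*148061) - 1*(-295972) = (-135326 - 148061) + 295972 = -283387 + 295972 = 12585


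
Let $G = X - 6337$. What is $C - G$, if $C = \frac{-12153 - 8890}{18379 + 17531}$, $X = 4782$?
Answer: $\frac{55819007}{35910} \approx 1554.4$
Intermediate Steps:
$C = - \frac{21043}{35910} \approx -0.58599$
$G = -1555$ ($G = 4782 - 6337 = -1555$)
$C - G = - \frac{21043}{35910} - -1555 = - \frac{21043}{35910} + 1555 = \frac{55819007}{35910}$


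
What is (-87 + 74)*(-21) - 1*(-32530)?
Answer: 32803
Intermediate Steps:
(-87 + 74)*(-21) - 1*(-32530) = -13*(-21) + 32530 = 273 + 32530 = 32803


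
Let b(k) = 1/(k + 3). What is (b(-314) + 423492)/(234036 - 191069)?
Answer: 131706011/13362737 ≈ 9.8562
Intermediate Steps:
b(k) = 1/(3 + k)
(b(-314) + 423492)/(234036 - 191069) = (1/(3 - 314) + 423492)/(234036 - 191069) = (1/(-311) + 423492)/42967 = (-1/311 + 423492)*(1/42967) = (131706011/311)*(1/42967) = 131706011/13362737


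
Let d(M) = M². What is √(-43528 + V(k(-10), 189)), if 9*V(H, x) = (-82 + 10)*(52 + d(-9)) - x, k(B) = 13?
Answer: 3*I*√4957 ≈ 211.22*I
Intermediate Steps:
V(H, x) = -1064 - x/9 (V(H, x) = ((-82 + 10)*(52 + (-9)²) - x)/9 = (-72*(52 + 81) - x)/9 = (-72*133 - x)/9 = (-9576 - x)/9 = -1064 - x/9)
√(-43528 + V(k(-10), 189)) = √(-43528 + (-1064 - ⅑*189)) = √(-43528 + (-1064 - 21)) = √(-43528 - 1085) = √(-44613) = 3*I*√4957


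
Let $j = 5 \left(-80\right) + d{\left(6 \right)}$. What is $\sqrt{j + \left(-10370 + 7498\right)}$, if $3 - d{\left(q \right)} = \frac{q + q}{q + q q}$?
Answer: $\frac{i \sqrt{160195}}{7} \approx 57.178 i$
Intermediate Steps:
$d{\left(q \right)} = 3 - \frac{2 q}{q + q^{2}}$ ($d{\left(q \right)} = 3 - \frac{q + q}{q + q q} = 3 - \frac{2 q}{q + q^{2}}$)
$j = - \frac{2781}{7}$ ($j = 5 \left(-80\right) + \frac{1 + 3 \cdot 6}{1 + 6} = -400 + \frac{1 + 18}{7} = -400 + \frac{1}{7} \cdot 19 = -400 + \frac{19}{7} = - \frac{2781}{7} \approx -397.29$)
$\sqrt{j + \left(-10370 + 7498\right)} = \sqrt{- \frac{2781}{7} + \left(-10370 + 7498\right)} = \sqrt{- \frac{2781}{7} - 2872} = \sqrt{- \frac{22885}{7}} = \frac{i \sqrt{160195}}{7}$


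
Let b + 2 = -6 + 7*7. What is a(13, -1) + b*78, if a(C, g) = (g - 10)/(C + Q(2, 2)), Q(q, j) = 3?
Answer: 51157/16 ≈ 3197.3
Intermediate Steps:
a(C, g) = (-10 + g)/(3 + C) (a(C, g) = (g - 10)/(C + 3) = (-10 + g)/(3 + C))
b = 41 (b = -2 + (-6 + 7*7) = -2 + (-6 + 49) = -2 + 43 = 41)
a(13, -1) + b*78 = (-10 - 1)/(3 + 13) + 41*78 = -11/16 + 3198 = 51157/16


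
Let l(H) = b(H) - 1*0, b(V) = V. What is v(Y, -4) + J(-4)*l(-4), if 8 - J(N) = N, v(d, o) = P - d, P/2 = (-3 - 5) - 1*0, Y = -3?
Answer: -61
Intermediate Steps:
P = -16 (P = 2*((-3 - 5) - 1*0) = 2*(-8 + 0) = 2*(-8) = -16)
l(H) = H (l(H) = H - 1*0 = H + 0 = H)
v(d, o) = -16 - d
J(N) = 8 - N
v(Y, -4) + J(-4)*l(-4) = (-16 - 1*(-3)) + (8 - 1*(-4))*(-4) = (-16 + 3) + (8 + 4)*(-4) = -13 + 12*(-4) = -13 - 48 = -61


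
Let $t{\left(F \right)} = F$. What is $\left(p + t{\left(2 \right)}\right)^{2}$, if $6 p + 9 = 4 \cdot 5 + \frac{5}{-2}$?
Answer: $\frac{1681}{144} \approx 11.674$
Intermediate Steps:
$p = \frac{17}{12}$ ($p = - \frac{3}{2} + \frac{4 \cdot 5 + \frac{5}{-2}}{6} = - \frac{3}{2} + \frac{20 + 5 \left(- \frac{1}{2}\right)}{6} = - \frac{3}{2} + \frac{20 - \frac{5}{2}}{6} = - \frac{3}{2} + \frac{1}{6} \cdot \frac{35}{2} = - \frac{3}{2} + \frac{35}{12} = \frac{17}{12} \approx 1.4167$)
$\left(p + t{\left(2 \right)}\right)^{2} = \left(\frac{17}{12} + 2\right)^{2} = \left(\frac{41}{12}\right)^{2} = \frac{1681}{144}$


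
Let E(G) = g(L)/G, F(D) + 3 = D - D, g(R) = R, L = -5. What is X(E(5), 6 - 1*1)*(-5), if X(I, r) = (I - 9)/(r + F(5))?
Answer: 25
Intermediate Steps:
F(D) = -3 (F(D) = -3 + (D - D) = -3 + 0 = -3)
E(G) = -5/G
X(I, r) = (-9 + I)/(-3 + r) (X(I, r) = (I - 9)/(r - 3) = (-9 + I)/(-3 + r))
X(E(5), 6 - 1*1)*(-5) = ((-9 - 5/5)/(-3 + (6 - 1*1)))*(-5) = ((-9 - 5*⅕)/(-3 + (6 - 1)))*(-5) = ((-9 - 1)/(-3 + 5))*(-5) = (-10/2)*(-5) = ((½)*(-10))*(-5) = -5*(-5) = 25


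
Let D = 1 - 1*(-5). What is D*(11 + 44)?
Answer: 330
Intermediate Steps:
D = 6 (D = 1 + 5 = 6)
D*(11 + 44) = 6*(11 + 44) = 6*55 = 330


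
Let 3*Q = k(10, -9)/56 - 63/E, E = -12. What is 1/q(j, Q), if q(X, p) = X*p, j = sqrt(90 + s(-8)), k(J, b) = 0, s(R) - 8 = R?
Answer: 2*sqrt(10)/105 ≈ 0.060234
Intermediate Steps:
s(R) = 8 + R
Q = 7/4 (Q = (0/56 - 63/(-12))/3 = (0*(1/56) - 63*(-1/12))/3 = (0 + 21/4)/3 = (1/3)*(21/4) = 7/4 ≈ 1.7500)
j = 3*sqrt(10) (j = sqrt(90 + (8 - 8)) = sqrt(90 + 0) = sqrt(90) = 3*sqrt(10) ≈ 9.4868)
1/q(j, Q) = 1/((3*sqrt(10))*(7/4)) = 1/(21*sqrt(10)/4) = 2*sqrt(10)/105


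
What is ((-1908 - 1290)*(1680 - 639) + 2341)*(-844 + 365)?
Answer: 1593526183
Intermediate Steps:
((-1908 - 1290)*(1680 - 639) + 2341)*(-844 + 365) = (-3198*1041 + 2341)*(-479) = (-3329118 + 2341)*(-479) = -3326777*(-479) = 1593526183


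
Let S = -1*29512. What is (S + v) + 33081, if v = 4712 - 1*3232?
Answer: 5049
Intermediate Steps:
S = -29512
v = 1480 (v = 4712 - 3232 = 1480)
(S + v) + 33081 = (-29512 + 1480) + 33081 = -28032 + 33081 = 5049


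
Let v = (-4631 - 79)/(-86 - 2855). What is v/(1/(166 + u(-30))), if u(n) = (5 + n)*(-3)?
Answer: 1135110/2941 ≈ 385.96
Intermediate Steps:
u(n) = -15 - 3*n
v = 4710/2941 (v = -4710/(-2941) = -4710*(-1/2941) = 4710/2941 ≈ 1.6015)
v/(1/(166 + u(-30))) = 4710/(2941*(1/(166 + (-15 - 3*(-30))))) = 4710/(2941*(1/(166 + (-15 + 90)))) = 4710/(2941*(1/(166 + 75))) = 4710/(2941*(1/241)) = (4710/2941)*241 = 1135110/2941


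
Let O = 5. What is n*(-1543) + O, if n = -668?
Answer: 1030729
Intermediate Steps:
n*(-1543) + O = -668*(-1543) + 5 = 1030724 + 5 = 1030729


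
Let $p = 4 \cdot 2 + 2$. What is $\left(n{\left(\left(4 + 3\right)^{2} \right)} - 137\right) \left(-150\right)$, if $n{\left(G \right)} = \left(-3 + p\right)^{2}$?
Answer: $13200$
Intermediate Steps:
$p = 10$ ($p = 8 + 2 = 10$)
$n{\left(G \right)} = 49$ ($n{\left(G \right)} = \left(-3 + 10\right)^{2} = 7^{2} = 49$)
$\left(n{\left(\left(4 + 3\right)^{2} \right)} - 137\right) \left(-150\right) = \left(49 - 137\right) \left(-150\right) = \left(-88\right) \left(-150\right) = 13200$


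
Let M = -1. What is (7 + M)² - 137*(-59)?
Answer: 8119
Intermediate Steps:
(7 + M)² - 137*(-59) = (7 - 1)² - 137*(-59) = 6² + 8083 = 36 + 8083 = 8119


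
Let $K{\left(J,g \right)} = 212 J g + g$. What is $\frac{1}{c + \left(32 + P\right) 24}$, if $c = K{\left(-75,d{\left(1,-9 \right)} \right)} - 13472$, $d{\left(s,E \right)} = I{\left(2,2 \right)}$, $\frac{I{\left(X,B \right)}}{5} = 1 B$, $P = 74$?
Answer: $- \frac{1}{169918} \approx -5.8852 \cdot 10^{-6}$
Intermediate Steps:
$I{\left(X,B \right)} = 5 B$ ($I{\left(X,B \right)} = 5 \cdot 1 B = 5 B$)
$d{\left(s,E \right)} = 10$ ($d{\left(s,E \right)} = 5 \cdot 2 = 10$)
$K{\left(J,g \right)} = g + 212 J g$ ($K{\left(J,g \right)} = 212 J g + g = g + 212 J g$)
$c = -172462$ ($c = 10 \left(1 + 212 \left(-75\right)\right) - 13472 = 10 \left(1 - 15900\right) - 13472 = 10 \left(-15899\right) - 13472 = -158990 - 13472 = -172462$)
$\frac{1}{c + \left(32 + P\right) 24} = \frac{1}{-172462 + \left(32 + 74\right) 24} = \frac{1}{-172462 + 106 \cdot 24} = \frac{1}{-172462 + 2544} = \frac{1}{-169918} = - \frac{1}{169918}$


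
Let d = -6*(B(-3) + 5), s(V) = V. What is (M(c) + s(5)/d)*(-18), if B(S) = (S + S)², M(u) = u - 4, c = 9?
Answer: -3675/41 ≈ -89.634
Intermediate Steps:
M(u) = -4 + u
B(S) = 4*S² (B(S) = (2*S)² = 4*S²)
d = -246 (d = -6*(4*(-3)² + 5) = -6*(4*9 + 5) = -6*(36 + 5) = -6*41 = -246)
(M(c) + s(5)/d)*(-18) = ((-4 + 9) + 5/(-246))*(-18) = (5 + 5*(-1/246))*(-18) = (5 - 5/246)*(-18) = (1225/246)*(-18) = -3675/41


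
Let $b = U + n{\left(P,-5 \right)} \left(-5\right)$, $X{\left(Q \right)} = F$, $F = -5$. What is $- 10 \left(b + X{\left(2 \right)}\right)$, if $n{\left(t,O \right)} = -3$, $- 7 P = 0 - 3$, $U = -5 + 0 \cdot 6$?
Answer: $-50$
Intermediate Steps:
$U = -5$ ($U = -5 + 0 = -5$)
$P = \frac{3}{7}$ ($P = - \frac{0 - 3}{7} = \left(- \frac{1}{7}\right) \left(-3\right) = \frac{3}{7} \approx 0.42857$)
$X{\left(Q \right)} = -5$
$b = 10$ ($b = -5 - -15 = -5 + 15 = 10$)
$- 10 \left(b + X{\left(2 \right)}\right) = - 10 \left(10 - 5\right) = \left(-10\right) 5 = -50$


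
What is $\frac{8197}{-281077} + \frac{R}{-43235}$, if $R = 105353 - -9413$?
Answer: $- \frac{32612480277}{12152364095} \approx -2.6836$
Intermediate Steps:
$R = 114766$ ($R = 105353 + 9413 = 114766$)
$\frac{8197}{-281077} + \frac{R}{-43235} = \frac{8197}{-281077} + \frac{114766}{-43235} = 8197 \left(- \frac{1}{281077}\right) + 114766 \left(- \frac{1}{43235}\right) = - \frac{8197}{281077} - \frac{114766}{43235} = - \frac{32612480277}{12152364095}$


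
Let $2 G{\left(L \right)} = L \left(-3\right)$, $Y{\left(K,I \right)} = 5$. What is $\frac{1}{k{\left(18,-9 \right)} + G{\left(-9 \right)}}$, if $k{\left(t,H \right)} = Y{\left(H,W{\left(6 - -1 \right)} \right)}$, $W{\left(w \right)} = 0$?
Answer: $\frac{2}{37} \approx 0.054054$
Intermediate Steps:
$k{\left(t,H \right)} = 5$
$G{\left(L \right)} = - \frac{3 L}{2}$ ($G{\left(L \right)} = \frac{L \left(-3\right)}{2} = \frac{\left(-3\right) L}{2} = - \frac{3 L}{2}$)
$\frac{1}{k{\left(18,-9 \right)} + G{\left(-9 \right)}} = \frac{1}{5 - - \frac{27}{2}} = \frac{1}{5 + \frac{27}{2}} = \frac{1}{\frac{37}{2}} = \frac{2}{37}$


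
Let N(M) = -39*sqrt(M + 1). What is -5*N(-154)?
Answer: 585*I*sqrt(17) ≈ 2412.0*I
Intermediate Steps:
N(M) = -39*sqrt(1 + M)
-5*N(-154) = -(-195)*sqrt(1 - 154) = -(-195)*sqrt(-153) = -(-195)*3*I*sqrt(17) = -(-585)*I*sqrt(17) = 585*I*sqrt(17)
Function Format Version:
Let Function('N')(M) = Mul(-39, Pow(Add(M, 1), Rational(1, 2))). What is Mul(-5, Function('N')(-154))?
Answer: Mul(585, I, Pow(17, Rational(1, 2))) ≈ Mul(2412.0, I)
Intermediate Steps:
Function('N')(M) = Mul(-39, Pow(Add(1, M), Rational(1, 2)))
Mul(-5, Function('N')(-154)) = Mul(-5, Mul(-39, Pow(Add(1, -154), Rational(1, 2)))) = Mul(-5, Mul(-39, Pow(-153, Rational(1, 2)))) = Mul(-5, Mul(-39, Mul(3, I, Pow(17, Rational(1, 2))))) = Mul(-5, Mul(-117, I, Pow(17, Rational(1, 2)))) = Mul(585, I, Pow(17, Rational(1, 2)))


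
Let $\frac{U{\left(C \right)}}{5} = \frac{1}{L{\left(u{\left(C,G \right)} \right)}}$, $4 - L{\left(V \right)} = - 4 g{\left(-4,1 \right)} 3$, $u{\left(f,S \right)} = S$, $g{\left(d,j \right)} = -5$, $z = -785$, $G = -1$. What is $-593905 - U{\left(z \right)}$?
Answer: $- \frac{33258675}{56} \approx -5.9391 \cdot 10^{5}$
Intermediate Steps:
$L{\left(V \right)} = -56$ ($L{\left(V \right)} = 4 - \left(-4\right) \left(-5\right) 3 = 4 - 20 \cdot 3 = 4 - 60 = -56$)
$U{\left(C \right)} = - \frac{5}{56}$ ($U{\left(C \right)} = \frac{5}{-56} = 5 \left(- \frac{1}{56}\right) = - \frac{5}{56}$)
$-593905 - U{\left(z \right)} = -593905 - - \frac{5}{56} = -593905 + \frac{5}{56} = - \frac{33258675}{56}$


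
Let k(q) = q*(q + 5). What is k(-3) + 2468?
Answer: 2462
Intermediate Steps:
k(q) = q*(5 + q)
k(-3) + 2468 = -3*(5 - 3) + 2468 = -3*2 + 2468 = -6 + 2468 = 2462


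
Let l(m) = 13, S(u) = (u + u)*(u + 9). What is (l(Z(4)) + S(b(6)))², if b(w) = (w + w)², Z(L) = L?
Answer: 1942781929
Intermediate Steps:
b(w) = 4*w² (b(w) = (2*w)² = 4*w²)
S(u) = 2*u*(9 + u) (S(u) = (2*u)*(9 + u) = 2*u*(9 + u))
(l(Z(4)) + S(b(6)))² = (13 + 2*(4*6²)*(9 + 4*6²))² = (13 + 2*(4*36)*(9 + 4*36))² = (13 + 2*144*(9 + 144))² = (13 + 2*144*153)² = (13 + 44064)² = 44077² = 1942781929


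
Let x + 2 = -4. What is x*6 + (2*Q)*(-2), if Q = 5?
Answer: -56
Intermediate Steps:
x = -6 (x = -2 - 4 = -6)
x*6 + (2*Q)*(-2) = -6*6 + (2*5)*(-2) = -36 + 10*(-2) = -36 - 20 = -56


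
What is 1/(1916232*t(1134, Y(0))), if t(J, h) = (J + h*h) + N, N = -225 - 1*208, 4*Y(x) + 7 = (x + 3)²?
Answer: 1/1343757690 ≈ 7.4418e-10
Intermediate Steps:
Y(x) = -7/4 + (3 + x)²/4 (Y(x) = -7/4 + (x + 3)²/4 = -7/4 + (3 + x)²/4)
N = -433 (N = -225 - 208 = -433)
t(J, h) = -433 + J + h² (t(J, h) = (J + h*h) - 433 = (J + h²) - 433 = -433 + J + h²)
1/(1916232*t(1134, Y(0))) = 1/(1916232*(-433 + 1134 + (-7/4 + (3 + 0)²/4)²)) = 1/(1916232*(-433 + 1134 + (-7/4 + (¼)*3²)²)) = 1/(1916232*(-433 + 1134 + (-7/4 + (¼)*9)²)) = 1/(1916232*(-433 + 1134 + (-7/4 + 9/4)²)) = 1/(1916232*(-433 + 1134 + (½)²)) = 1/(1916232*(-433 + 1134 + ¼)) = 1/(1916232*(2805/4)) = (1/1916232)*(4/2805) = 1/1343757690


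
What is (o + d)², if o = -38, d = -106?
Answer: 20736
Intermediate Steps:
(o + d)² = (-38 - 106)² = (-144)² = 20736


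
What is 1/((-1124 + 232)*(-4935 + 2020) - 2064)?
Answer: 1/2598116 ≈ 3.8489e-7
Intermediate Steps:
1/((-1124 + 232)*(-4935 + 2020) - 2064) = 1/(-892*(-2915) - 2064) = 1/(2600180 - 2064) = 1/2598116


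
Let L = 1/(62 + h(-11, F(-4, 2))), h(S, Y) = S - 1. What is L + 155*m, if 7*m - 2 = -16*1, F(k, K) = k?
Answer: -15499/50 ≈ -309.98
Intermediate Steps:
h(S, Y) = -1 + S
m = -2 (m = 2/7 + (-16*1)/7 = 2/7 + (⅐)*(-16) = 2/7 - 16/7 = -2)
L = 1/50 (L = 1/(62 + (-1 - 11)) = 1/(62 - 12) = 1/50 ≈ 0.020000)
L + 155*m = 1/50 + 155*(-2) = 1/50 - 310 = -15499/50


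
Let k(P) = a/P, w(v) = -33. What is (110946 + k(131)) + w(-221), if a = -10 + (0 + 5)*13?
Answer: 14529658/131 ≈ 1.1091e+5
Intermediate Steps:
a = 55 (a = -10 + 5*13 = -10 + 65 = 55)
k(P) = 55/P
(110946 + k(131)) + w(-221) = (110946 + 55/131) - 33 = 14533981/131 - 33 = 14529658/131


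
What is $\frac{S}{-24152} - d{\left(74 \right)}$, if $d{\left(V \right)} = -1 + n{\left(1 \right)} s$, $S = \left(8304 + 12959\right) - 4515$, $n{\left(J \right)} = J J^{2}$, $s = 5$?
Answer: $- \frac{28339}{6038} \approx -4.6934$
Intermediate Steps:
$n{\left(J \right)} = J^{3}$
$S = 16748$ ($S = 21263 - 4515 = 16748$)
$d{\left(V \right)} = 4$ ($d{\left(V \right)} = -1 + 1^{3} \cdot 5 = -1 + 1 \cdot 5 = -1 + 5 = 4$)
$\frac{S}{-24152} - d{\left(74 \right)} = \frac{16748}{-24152} - 4 = 16748 \left(- \frac{1}{24152}\right) - 4 = - \frac{4187}{6038} - 4 = - \frac{28339}{6038}$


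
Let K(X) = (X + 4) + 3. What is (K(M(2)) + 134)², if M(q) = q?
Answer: 20449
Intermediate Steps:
K(X) = 7 + X (K(X) = (4 + X) + 3 = 7 + X)
(K(M(2)) + 134)² = ((7 + 2) + 134)² = (9 + 134)² = 143² = 20449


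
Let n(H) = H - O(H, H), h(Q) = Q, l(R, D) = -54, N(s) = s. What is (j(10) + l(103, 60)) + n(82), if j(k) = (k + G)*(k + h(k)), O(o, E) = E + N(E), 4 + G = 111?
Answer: 2204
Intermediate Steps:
G = 107 (G = -4 + 111 = 107)
O(o, E) = 2*E (O(o, E) = E + E = 2*E)
j(k) = 2*k*(107 + k) (j(k) = (k + 107)*(k + k) = (107 + k)*(2*k) = 2*k*(107 + k))
n(H) = -H (n(H) = H - 2*H = -H)
(j(10) + l(103, 60)) + n(82) = (2*10*(107 + 10) - 54) - 1*82 = (2*10*117 - 54) - 82 = (2340 - 54) - 82 = 2286 - 82 = 2204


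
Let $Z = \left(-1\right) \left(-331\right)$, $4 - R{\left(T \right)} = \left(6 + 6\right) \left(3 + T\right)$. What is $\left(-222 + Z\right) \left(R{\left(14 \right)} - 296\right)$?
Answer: $-54064$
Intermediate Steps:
$R{\left(T \right)} = -32 - 12 T$ ($R{\left(T \right)} = 4 - \left(6 + 6\right) \left(3 + T\right) = 4 - 12 \left(3 + T\right) = 4 - \left(36 + 12 T\right) = -32 - 12 T$)
$Z = 331$
$\left(-222 + Z\right) \left(R{\left(14 \right)} - 296\right) = \left(-222 + 331\right) \left(\left(-32 - 168\right) - 296\right) = 109 \left(\left(-32 - 168\right) - 296\right) = 109 \left(-200 - 296\right) = 109 \left(-496\right) = -54064$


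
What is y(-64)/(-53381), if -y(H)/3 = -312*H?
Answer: 59904/53381 ≈ 1.1222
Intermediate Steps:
y(H) = 936*H (y(H) = -(-3)*312*H = -(-936)*H = 936*H)
y(-64)/(-53381) = (936*(-64))/(-53381) = -59904*(-1/53381) = 59904/53381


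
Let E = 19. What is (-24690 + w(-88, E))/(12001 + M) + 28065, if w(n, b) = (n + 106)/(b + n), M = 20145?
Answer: 10374757197/369679 ≈ 28064.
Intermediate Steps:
w(n, b) = (106 + n)/(b + n)
(-24690 + w(-88, E))/(12001 + M) + 28065 = (-24690 + (106 - 88)/(19 - 88))/(12001 + 20145) + 28065 = (-24690 + 18/(-69))/32146 + 28065 = (-24690 - 1/69*18)*(1/32146) + 28065 = (-24690 - 6/23)*(1/32146) + 28065 = -567876/23*1/32146 + 28065 = -283938/369679 + 28065 = 10374757197/369679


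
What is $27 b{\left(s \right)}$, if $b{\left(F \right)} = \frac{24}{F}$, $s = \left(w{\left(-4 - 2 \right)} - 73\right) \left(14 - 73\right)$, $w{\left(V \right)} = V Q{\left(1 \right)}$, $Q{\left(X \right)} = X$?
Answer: $\frac{648}{4661} \approx 0.13903$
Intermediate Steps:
$w{\left(V \right)} = V$ ($w{\left(V \right)} = V 1 = V$)
$s = 4661$ ($s = \left(\left(-4 - 2\right) - 73\right) \left(14 - 73\right) = \left(-6 - 73\right) \left(-59\right) = \left(-79\right) \left(-59\right) = 4661$)
$27 b{\left(s \right)} = 27 \cdot \frac{24}{4661} = \frac{648}{4661}$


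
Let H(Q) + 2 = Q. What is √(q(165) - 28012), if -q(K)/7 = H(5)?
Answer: 17*I*√97 ≈ 167.43*I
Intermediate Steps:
H(Q) = -2 + Q
q(K) = -21 (q(K) = -7*(-2 + 5) = -7*3 = -21)
√(q(165) - 28012) = √(-21 - 28012) = √(-28033) = 17*I*√97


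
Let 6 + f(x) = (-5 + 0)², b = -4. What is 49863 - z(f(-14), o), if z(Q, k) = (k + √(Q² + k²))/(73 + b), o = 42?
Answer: 1146835/23 - 5*√85/69 ≈ 49862.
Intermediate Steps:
f(x) = 19 (f(x) = -6 + (-5 + 0)² = -6 + (-5)² = -6 + 25 = 19)
z(Q, k) = k/69 + √(Q² + k²)/69 (z(Q, k) = (k + √(Q² + k²))/(73 - 4) = (k + √(Q² + k²))/69 = (k + √(Q² + k²))*(1/69) = k/69 + √(Q² + k²)/69)
49863 - z(f(-14), o) = 49863 - ((1/69)*42 + √(19² + 42²)/69) = 49863 - (14/23 + √(361 + 1764)/69) = 49863 - (14/23 + √2125/69) = 49863 - (14/23 + (5*√85)/69) = 49863 - (14/23 + 5*√85/69) = 49863 + (-14/23 - 5*√85/69) = 1146835/23 - 5*√85/69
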